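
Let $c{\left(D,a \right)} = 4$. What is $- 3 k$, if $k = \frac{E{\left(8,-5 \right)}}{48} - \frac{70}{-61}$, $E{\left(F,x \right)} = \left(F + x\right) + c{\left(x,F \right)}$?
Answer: $- \frac{3787}{976} \approx -3.8801$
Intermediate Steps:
$E{\left(F,x \right)} = 4 + F + x$ ($E{\left(F,x \right)} = \left(F + x\right) + 4 = 4 + F + x$)
$k = \frac{3787}{2928}$ ($k = \frac{4 + 8 - 5}{48} - \frac{70}{-61} = 7 \cdot \frac{1}{48} - - \frac{70}{61} = \frac{7}{48} + \frac{70}{61} = \frac{3787}{2928} \approx 1.2934$)
$- 3 k = \left(-3\right) \frac{3787}{2928} = - \frac{3787}{976}$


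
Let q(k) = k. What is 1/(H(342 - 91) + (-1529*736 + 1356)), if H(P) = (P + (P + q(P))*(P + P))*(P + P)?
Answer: 1/125508022 ≈ 7.9676e-9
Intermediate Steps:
H(P) = 2*P*(P + 4*P²) (H(P) = (P + (P + P)*(P + P))*(P + P) = (P + (2*P)*(2*P))*(2*P) = (P + 4*P²)*(2*P) = 2*P*(P + 4*P²))
1/(H(342 - 91) + (-1529*736 + 1356)) = 1/((342 - 91)²*(2 + 8*(342 - 91)) + (-1529*736 + 1356)) = 1/(251²*(2 + 8*251) + (-1125344 + 1356)) = 1/(63001*(2 + 2008) - 1123988) = 1/(63001*2010 - 1123988) = 1/(126632010 - 1123988) = 1/125508022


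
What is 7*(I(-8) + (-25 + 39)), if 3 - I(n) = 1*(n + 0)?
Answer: 175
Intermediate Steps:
I(n) = 3 - n (I(n) = 3 - (n + 0) = 3 - n)
7*(I(-8) + (-25 + 39)) = 7*((3 - 1*(-8)) + (-25 + 39)) = 7*((3 + 8) + 14) = 7*(11 + 14) = 7*25 = 175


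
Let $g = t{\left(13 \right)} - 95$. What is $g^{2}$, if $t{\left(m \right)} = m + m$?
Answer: $4761$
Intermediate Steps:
$t{\left(m \right)} = 2 m$
$g = -69$ ($g = 2 \cdot 13 - 95 = 26 - 95 = -69$)
$g^{2} = \left(-69\right)^{2} = 4761$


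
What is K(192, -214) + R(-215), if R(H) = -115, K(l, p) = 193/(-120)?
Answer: -13993/120 ≈ -116.61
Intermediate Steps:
K(l, p) = -193/120 (K(l, p) = 193*(-1/120) = -193/120)
K(192, -214) + R(-215) = -193/120 - 115 = -13993/120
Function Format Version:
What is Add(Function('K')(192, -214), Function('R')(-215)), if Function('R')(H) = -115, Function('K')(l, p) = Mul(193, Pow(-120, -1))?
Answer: Rational(-13993, 120) ≈ -116.61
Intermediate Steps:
Function('K')(l, p) = Rational(-193, 120) (Function('K')(l, p) = Mul(193, Rational(-1, 120)) = Rational(-193, 120))
Add(Function('K')(192, -214), Function('R')(-215)) = Add(Rational(-193, 120), -115) = Rational(-13993, 120)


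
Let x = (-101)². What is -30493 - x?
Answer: -40694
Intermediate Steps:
x = 10201
-30493 - x = -30493 - 1*10201 = -30493 - 10201 = -40694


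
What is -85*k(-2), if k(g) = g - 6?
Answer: 680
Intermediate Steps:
k(g) = -6 + g
-85*k(-2) = -85*(-6 - 2) = -85*(-8) = 680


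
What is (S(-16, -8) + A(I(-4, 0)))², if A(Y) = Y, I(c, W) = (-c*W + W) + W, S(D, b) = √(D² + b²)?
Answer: 320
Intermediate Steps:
I(c, W) = 2*W - W*c (I(c, W) = (-W*c + W) + W = (W - W*c) + W = 2*W - W*c)
(S(-16, -8) + A(I(-4, 0)))² = (√((-16)² + (-8)²) + 0*(2 - 1*(-4)))² = (√(256 + 64) + 0*(2 + 4))² = (√320 + 0*6)² = (8*√5 + 0)² = (8*√5)² = 320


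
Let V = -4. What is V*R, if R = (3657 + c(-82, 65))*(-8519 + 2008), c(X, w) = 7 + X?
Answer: 93289608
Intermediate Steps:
R = -23322402 (R = (3657 + (7 - 82))*(-8519 + 2008) = (3657 - 75)*(-6511) = 3582*(-6511) = -23322402)
V*R = -4*(-23322402) = 93289608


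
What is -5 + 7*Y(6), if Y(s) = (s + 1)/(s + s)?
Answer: -11/12 ≈ -0.91667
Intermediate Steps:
Y(s) = (1 + s)/(2*s) (Y(s) = (1 + s)/((2*s)) = (1 + s)*(1/(2*s)) = (1 + s)/(2*s))
-5 + 7*Y(6) = -5 + 7*((½)*(1 + 6)/6) = -5 + 7*((½)*(⅙)*7) = -5 + 7*(7/12) = -5 + 49/12 = -11/12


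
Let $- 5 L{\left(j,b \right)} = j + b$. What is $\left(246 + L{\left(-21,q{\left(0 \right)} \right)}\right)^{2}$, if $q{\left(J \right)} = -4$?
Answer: $63001$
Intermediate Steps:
$L{\left(j,b \right)} = - \frac{b}{5} - \frac{j}{5}$ ($L{\left(j,b \right)} = - \frac{j + b}{5} = - \frac{b + j}{5} = - \frac{b}{5} - \frac{j}{5}$)
$\left(246 + L{\left(-21,q{\left(0 \right)} \right)}\right)^{2} = \left(246 - -5\right)^{2} = \left(246 + \left(\frac{4}{5} + \frac{21}{5}\right)\right)^{2} = \left(246 + 5\right)^{2} = 251^{2} = 63001$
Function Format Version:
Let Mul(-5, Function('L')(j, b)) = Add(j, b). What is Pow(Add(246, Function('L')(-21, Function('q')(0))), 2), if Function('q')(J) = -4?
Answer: 63001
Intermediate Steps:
Function('L')(j, b) = Add(Mul(Rational(-1, 5), b), Mul(Rational(-1, 5), j)) (Function('L')(j, b) = Mul(Rational(-1, 5), Add(j, b)) = Mul(Rational(-1, 5), Add(b, j)) = Add(Mul(Rational(-1, 5), b), Mul(Rational(-1, 5), j)))
Pow(Add(246, Function('L')(-21, Function('q')(0))), 2) = Pow(Add(246, Add(Mul(Rational(-1, 5), -4), Mul(Rational(-1, 5), -21))), 2) = Pow(Add(246, Add(Rational(4, 5), Rational(21, 5))), 2) = Pow(Add(246, 5), 2) = Pow(251, 2) = 63001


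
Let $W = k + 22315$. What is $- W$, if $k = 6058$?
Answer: $-28373$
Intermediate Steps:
$W = 28373$ ($W = 6058 + 22315 = 28373$)
$- W = \left(-1\right) 28373 = -28373$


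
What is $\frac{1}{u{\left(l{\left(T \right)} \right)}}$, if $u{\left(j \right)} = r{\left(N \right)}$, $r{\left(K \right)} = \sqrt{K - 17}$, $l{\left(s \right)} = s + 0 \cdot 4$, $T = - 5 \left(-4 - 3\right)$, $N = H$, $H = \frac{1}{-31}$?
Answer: $- \frac{i \sqrt{1023}}{132} \approx - 0.24231 i$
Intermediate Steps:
$H = - \frac{1}{31} \approx -0.032258$
$N = - \frac{1}{31} \approx -0.032258$
$T = 35$ ($T = \left(-5\right) \left(-7\right) = 35$)
$l{\left(s \right)} = s$ ($l{\left(s \right)} = s + 0 = s$)
$r{\left(K \right)} = \sqrt{-17 + K}$
$u{\left(j \right)} = \frac{4 i \sqrt{1023}}{31}$ ($u{\left(j \right)} = \sqrt{-17 - \frac{1}{31}} = \sqrt{- \frac{528}{31}} = \frac{4 i \sqrt{1023}}{31}$)
$\frac{1}{u{\left(l{\left(T \right)} \right)}} = \frac{1}{\frac{4}{31} i \sqrt{1023}} = - \frac{i \sqrt{1023}}{132}$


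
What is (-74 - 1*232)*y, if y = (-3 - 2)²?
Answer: -7650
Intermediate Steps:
y = 25 (y = (-5)² = 25)
(-74 - 1*232)*y = (-74 - 1*232)*25 = (-74 - 232)*25 = -306*25 = -7650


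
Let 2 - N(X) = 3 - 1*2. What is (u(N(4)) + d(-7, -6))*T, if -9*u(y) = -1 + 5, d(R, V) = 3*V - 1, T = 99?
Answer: -1925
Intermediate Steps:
N(X) = 1 (N(X) = 2 - (3 - 1*2) = 2 - (3 - 2) = 2 - 1*1 = 2 - 1 = 1)
d(R, V) = -1 + 3*V
u(y) = -4/9 (u(y) = -(-1 + 5)/9 = -⅑*4 = -4/9)
(u(N(4)) + d(-7, -6))*T = (-4/9 + (-1 + 3*(-6)))*99 = (-4/9 + (-1 - 18))*99 = (-4/9 - 19)*99 = -175/9*99 = -1925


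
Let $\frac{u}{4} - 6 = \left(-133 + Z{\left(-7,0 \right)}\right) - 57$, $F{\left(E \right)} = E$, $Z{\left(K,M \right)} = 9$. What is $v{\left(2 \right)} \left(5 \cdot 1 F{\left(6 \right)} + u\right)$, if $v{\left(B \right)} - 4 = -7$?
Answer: $2010$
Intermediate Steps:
$v{\left(B \right)} = -3$ ($v{\left(B \right)} = 4 - 7 = -3$)
$u = -700$ ($u = 24 + 4 \left(\left(-133 + 9\right) - 57\right) = 24 + 4 \left(-124 - 57\right) = 24 + 4 \left(-181\right) = 24 - 724 = -700$)
$v{\left(2 \right)} \left(5 \cdot 1 F{\left(6 \right)} + u\right) = - 3 \left(5 \cdot 1 \cdot 6 - 700\right) = - 3 \left(5 \cdot 6 - 700\right) = - 3 \left(30 - 700\right) = \left(-3\right) \left(-670\right) = 2010$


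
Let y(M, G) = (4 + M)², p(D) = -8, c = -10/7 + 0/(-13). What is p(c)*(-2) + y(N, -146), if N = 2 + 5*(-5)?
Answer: 377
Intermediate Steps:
c = -10/7 (c = -10*⅐ + 0*(-1/13) = -10/7 + 0 = -10/7 ≈ -1.4286)
N = -23 (N = 2 - 25 = -23)
p(c)*(-2) + y(N, -146) = -8*(-2) + (4 - 23)² = 16 + (-19)² = 16 + 361 = 377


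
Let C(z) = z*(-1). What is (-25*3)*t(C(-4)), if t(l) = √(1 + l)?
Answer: -75*√5 ≈ -167.71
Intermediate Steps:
C(z) = -z
(-25*3)*t(C(-4)) = (-25*3)*√(1 - 1*(-4)) = -75*√(1 + 4) = -75*√5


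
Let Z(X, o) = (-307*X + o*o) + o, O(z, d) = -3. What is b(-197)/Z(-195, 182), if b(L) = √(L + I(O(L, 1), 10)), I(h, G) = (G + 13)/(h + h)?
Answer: I*√7230/559026 ≈ 0.0001521*I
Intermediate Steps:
Z(X, o) = o + o² - 307*X (Z(X, o) = (-307*X + o²) + o = (o² - 307*X) + o = o + o² - 307*X)
I(h, G) = (13 + G)/(2*h) (I(h, G) = (13 + G)/((2*h)) = (13 + G)*(1/(2*h)) = (13 + G)/(2*h))
b(L) = √(-23/6 + L) (b(L) = √(L + (½)*(13 + 10)/(-3)) = √(L + (½)*(-⅓)*23) = √(L - 23/6) = √(-23/6 + L))
b(-197)/Z(-195, 182) = (√(-138 + 36*(-197))/6)/(182 + 182² - 307*(-195)) = (√(-138 - 7092)/6)/(182 + 33124 + 59865) = (√(-7230)/6)/93171 = ((I*√7230)/6)*(1/93171) = (I*√7230/6)*(1/93171) = I*√7230/559026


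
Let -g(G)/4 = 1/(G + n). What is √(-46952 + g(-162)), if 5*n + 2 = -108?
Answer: I*√99350386/46 ≈ 216.68*I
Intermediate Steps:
n = -22 (n = -⅖ + (⅕)*(-108) = -⅖ - 108/5 = -22)
g(G) = -4/(-22 + G) (g(G) = -4/(G - 22) = -4/(-22 + G))
√(-46952 + g(-162)) = √(-46952 - 4/(-22 - 162)) = √(-46952 - 4/(-184)) = √(-46952 - 4*(-1/184)) = √(-46952 + 1/46) = √(-2159791/46) = I*√99350386/46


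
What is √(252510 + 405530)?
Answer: 2*√164510 ≈ 811.20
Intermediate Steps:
√(252510 + 405530) = √658040 = 2*√164510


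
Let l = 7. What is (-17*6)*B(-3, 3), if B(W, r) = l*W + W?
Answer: 2448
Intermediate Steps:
B(W, r) = 8*W (B(W, r) = 7*W + W = 8*W)
(-17*6)*B(-3, 3) = (-17*6)*(8*(-3)) = -102*(-24) = 2448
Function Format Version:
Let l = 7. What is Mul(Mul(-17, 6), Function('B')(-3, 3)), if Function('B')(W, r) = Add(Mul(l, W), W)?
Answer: 2448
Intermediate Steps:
Function('B')(W, r) = Mul(8, W) (Function('B')(W, r) = Add(Mul(7, W), W) = Mul(8, W))
Mul(Mul(-17, 6), Function('B')(-3, 3)) = Mul(Mul(-17, 6), Mul(8, -3)) = Mul(-102, -24) = 2448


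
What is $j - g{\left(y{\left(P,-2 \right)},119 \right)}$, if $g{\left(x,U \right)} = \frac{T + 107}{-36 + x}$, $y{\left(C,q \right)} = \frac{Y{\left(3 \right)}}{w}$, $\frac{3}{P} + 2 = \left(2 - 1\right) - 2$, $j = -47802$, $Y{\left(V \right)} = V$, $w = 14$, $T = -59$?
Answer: $- \frac{7982710}{167} \approx -47801.0$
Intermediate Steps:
$P = -1$ ($P = \frac{3}{-2 + \left(\left(2 - 1\right) - 2\right)} = \frac{3}{-2 + \left(1 - 2\right)} = \frac{3}{-2 - 1} = \frac{3}{-3} = 3 \left(- \frac{1}{3}\right) = -1$)
$y{\left(C,q \right)} = \frac{3}{14}$
$g{\left(x,U \right)} = \frac{48}{-36 + x}$ ($g{\left(x,U \right)} = \frac{-59 + 107}{-36 + x} = \frac{48}{-36 + x}$)
$j - g{\left(y{\left(P,-2 \right)},119 \right)} = -47802 - \frac{48}{-36 + \frac{3}{14}} = -47802 - \frac{48}{- \frac{501}{14}} = -47802 - 48 \left(- \frac{14}{501}\right) = -47802 - - \frac{224}{167} = -47802 + \frac{224}{167} = - \frac{7982710}{167}$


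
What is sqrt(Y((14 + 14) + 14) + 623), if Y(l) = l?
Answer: sqrt(665) ≈ 25.788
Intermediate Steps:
sqrt(Y((14 + 14) + 14) + 623) = sqrt(((14 + 14) + 14) + 623) = sqrt((28 + 14) + 623) = sqrt(42 + 623) = sqrt(665)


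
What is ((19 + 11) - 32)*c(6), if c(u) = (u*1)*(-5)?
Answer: 60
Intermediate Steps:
c(u) = -5*u (c(u) = u*(-5) = -5*u)
((19 + 11) - 32)*c(6) = ((19 + 11) - 32)*(-5*6) = (30 - 32)*(-30) = -2*(-30) = 60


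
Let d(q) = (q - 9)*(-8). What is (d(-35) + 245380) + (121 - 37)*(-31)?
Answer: 243128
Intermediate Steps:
d(q) = 72 - 8*q (d(q) = (-9 + q)*(-8) = 72 - 8*q)
(d(-35) + 245380) + (121 - 37)*(-31) = ((72 - 8*(-35)) + 245380) + (121 - 37)*(-31) = ((72 + 280) + 245380) + 84*(-31) = (352 + 245380) - 2604 = 245732 - 2604 = 243128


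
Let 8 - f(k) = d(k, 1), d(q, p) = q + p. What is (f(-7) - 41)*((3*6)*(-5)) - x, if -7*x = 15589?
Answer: 4657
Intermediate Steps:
d(q, p) = p + q
f(k) = 7 - k (f(k) = 8 - (1 + k) = 8 + (-1 - k) = 7 - k)
x = -2227 (x = -⅐*15589 = -2227)
(f(-7) - 41)*((3*6)*(-5)) - x = ((7 - 1*(-7)) - 41)*((3*6)*(-5)) - 1*(-2227) = ((7 + 7) - 41)*(18*(-5)) + 2227 = (14 - 41)*(-90) + 2227 = -27*(-90) + 2227 = 2430 + 2227 = 4657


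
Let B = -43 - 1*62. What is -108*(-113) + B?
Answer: 12099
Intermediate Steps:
B = -105 (B = -43 - 62 = -105)
-108*(-113) + B = -108*(-113) - 105 = 12204 - 105 = 12099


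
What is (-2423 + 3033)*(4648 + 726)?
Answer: 3278140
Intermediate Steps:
(-2423 + 3033)*(4648 + 726) = 610*5374 = 3278140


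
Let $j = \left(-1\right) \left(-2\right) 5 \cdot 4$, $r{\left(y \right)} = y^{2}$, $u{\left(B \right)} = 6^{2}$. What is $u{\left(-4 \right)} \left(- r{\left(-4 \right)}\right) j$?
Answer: $-23040$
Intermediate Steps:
$u{\left(B \right)} = 36$
$j = 40$ ($j = 2 \cdot 5 \cdot 4 = 10 \cdot 4 = 40$)
$u{\left(-4 \right)} \left(- r{\left(-4 \right)}\right) j = 36 \left(- \left(-4\right)^{2}\right) 40 = 36 \left(\left(-1\right) 16\right) 40 = 36 \left(-16\right) 40 = \left(-576\right) 40 = -23040$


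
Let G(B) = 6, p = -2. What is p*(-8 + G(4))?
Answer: 4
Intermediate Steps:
p*(-8 + G(4)) = -2*(-8 + 6) = -2*(-2) = 4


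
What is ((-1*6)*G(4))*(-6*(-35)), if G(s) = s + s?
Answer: -10080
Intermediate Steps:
G(s) = 2*s
((-1*6)*G(4))*(-6*(-35)) = ((-1*6)*(2*4))*(-6*(-35)) = -6*8*210 = -48*210 = -10080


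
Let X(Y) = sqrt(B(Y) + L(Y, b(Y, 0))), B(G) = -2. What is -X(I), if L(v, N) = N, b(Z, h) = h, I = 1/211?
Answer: -I*sqrt(2) ≈ -1.4142*I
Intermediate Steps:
I = 1/211 ≈ 0.0047393
X(Y) = I*sqrt(2) (X(Y) = sqrt(-2 + 0) = sqrt(-2) = I*sqrt(2))
-X(I) = -I*sqrt(2)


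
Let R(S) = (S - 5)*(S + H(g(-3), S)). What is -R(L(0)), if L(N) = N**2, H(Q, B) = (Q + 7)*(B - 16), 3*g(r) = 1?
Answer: -1760/3 ≈ -586.67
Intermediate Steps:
g(r) = 1/3 (g(r) = (1/3)*1 = 1/3)
H(Q, B) = (-16 + B)*(7 + Q) (H(Q, B) = (7 + Q)*(-16 + B) = (-16 + B)*(7 + Q))
R(S) = (-5 + S)*(-352/3 + 25*S/3) (R(S) = (S - 5)*(S + (-112 - 16*1/3 + 7*S + S*(1/3))) = (-5 + S)*(S + (-112 - 16/3 + 7*S + S/3)) = (-5 + S)*(S + (-352/3 + 22*S/3)) = (-5 + S)*(-352/3 + 25*S/3))
-R(L(0)) = -(1760/3 - 159*0**2 + 25*(0**2)**2/3) = -(1760/3 - 159*0 + (25/3)*0**2) = -(1760/3 + 0 + (25/3)*0) = -(1760/3 + 0 + 0) = -1*1760/3 = -1760/3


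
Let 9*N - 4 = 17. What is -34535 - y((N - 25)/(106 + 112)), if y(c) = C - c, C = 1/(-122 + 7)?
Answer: -1298692258/37605 ≈ -34535.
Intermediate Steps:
N = 7/3 (N = 4/9 + (1/9)*17 = 4/9 + 17/9 = 7/3 ≈ 2.3333)
C = -1/115 (C = 1/(-115) = -1/115 ≈ -0.0086956)
y(c) = -1/115 - c
-34535 - y((N - 25)/(106 + 112)) = -34535 - (-1/115 - (7/3 - 25)/(106 + 112)) = -34535 - (-1/115 - (-68)/(3*218)) = -34535 - (-1/115 - 1*(-34/327)) = -34535 - (-1/115 + 34/327) = -34535 - 1*3583/37605 = -34535 - 3583/37605 = -1298692258/37605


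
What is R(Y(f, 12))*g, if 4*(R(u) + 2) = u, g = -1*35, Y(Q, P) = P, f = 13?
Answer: -35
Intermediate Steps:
g = -35
R(u) = -2 + u/4
R(Y(f, 12))*g = (-2 + (¼)*12)*(-35) = (-2 + 3)*(-35) = 1*(-35) = -35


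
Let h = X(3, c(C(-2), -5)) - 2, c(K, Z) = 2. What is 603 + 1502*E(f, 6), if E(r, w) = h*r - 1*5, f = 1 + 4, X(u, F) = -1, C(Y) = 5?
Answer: -29437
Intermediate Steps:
f = 5
h = -3 (h = -1 - 2 = -3)
E(r, w) = -5 - 3*r (E(r, w) = -3*r - 1*5 = -3*r - 5 = -5 - 3*r)
603 + 1502*E(f, 6) = 603 + 1502*(-5 - 3*5) = 603 + 1502*(-5 - 15) = 603 + 1502*(-20) = 603 - 30040 = -29437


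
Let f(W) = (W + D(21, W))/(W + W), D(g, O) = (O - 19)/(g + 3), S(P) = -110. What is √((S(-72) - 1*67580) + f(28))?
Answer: I*√212274251/56 ≈ 260.17*I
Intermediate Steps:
D(g, O) = (-19 + O)/(3 + g)
f(W) = (-19/24 + 25*W/24)/(2*W) (f(W) = (W + (-19 + W)/(3 + 21))/(W + W) = (W + (-19 + W)/24)/((2*W)) = (W + (-19 + W)/24)*(1/(2*W)) = (W + (-19/24 + W/24))*(1/(2*W)) = (-19/24 + 25*W/24)*(1/(2*W)) = (-19/24 + 25*W/24)/(2*W))
√((S(-72) - 1*67580) + f(28)) = √((-110 - 1*67580) + (1/48)*(-19 + 25*28)/28) = √((-110 - 67580) + (1/48)*(1/28)*(-19 + 700)) = √(-67690 + (1/48)*(1/28)*681) = √(-67690 + 227/448) = √(-30324893/448) = I*√212274251/56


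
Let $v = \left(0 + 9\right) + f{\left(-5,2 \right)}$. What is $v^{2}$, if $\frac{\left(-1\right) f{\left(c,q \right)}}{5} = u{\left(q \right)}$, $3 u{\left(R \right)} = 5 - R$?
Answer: $16$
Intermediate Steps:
$u{\left(R \right)} = \frac{5}{3} - \frac{R}{3}$ ($u{\left(R \right)} = \frac{5 - R}{3} = \frac{5}{3} - \frac{R}{3}$)
$f{\left(c,q \right)} = - \frac{25}{3} + \frac{5 q}{3}$ ($f{\left(c,q \right)} = - 5 \left(\frac{5}{3} - \frac{q}{3}\right) = - \frac{25}{3} + \frac{5 q}{3}$)
$v = 4$ ($v = \left(0 + 9\right) + \left(- \frac{25}{3} + \frac{5}{3} \cdot 2\right) = 9 + \left(- \frac{25}{3} + \frac{10}{3}\right) = 9 - 5 = 4$)
$v^{2} = 4^{2} = 16$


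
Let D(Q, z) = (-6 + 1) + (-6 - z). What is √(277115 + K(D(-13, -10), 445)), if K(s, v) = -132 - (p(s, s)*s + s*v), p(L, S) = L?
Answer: √277427 ≈ 526.71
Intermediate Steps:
D(Q, z) = -11 - z (D(Q, z) = -5 + (-6 - z) = -11 - z)
K(s, v) = -132 - s² - s*v (K(s, v) = -132 - (s*s + s*v) = -132 - (s² + s*v) = -132 + (-s² - s*v) = -132 - s² - s*v)
√(277115 + K(D(-13, -10), 445)) = √(277115 + (-132 - (-11 - 1*(-10))² - 1*(-11 - 1*(-10))*445)) = √(277115 + (-132 - (-11 + 10)² - 1*(-11 + 10)*445)) = √(277115 + (-132 - 1*(-1)² - 1*(-1)*445)) = √(277115 + (-132 - 1*1 + 445)) = √(277115 + (-132 - 1 + 445)) = √(277115 + 312) = √277427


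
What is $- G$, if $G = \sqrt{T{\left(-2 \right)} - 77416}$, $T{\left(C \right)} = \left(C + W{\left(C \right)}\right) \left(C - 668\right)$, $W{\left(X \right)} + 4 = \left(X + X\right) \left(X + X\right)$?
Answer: $- 2 i \sqrt{21029} \approx - 290.03 i$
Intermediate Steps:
$W{\left(X \right)} = -4 + 4 X^{2}$ ($W{\left(X \right)} = -4 + \left(X + X\right) \left(X + X\right) = -4 + 2 X 2 X = -4 + 4 X^{2}$)
$T{\left(C \right)} = \left(-668 + C\right) \left(-4 + C + 4 C^{2}\right)$ ($T{\left(C \right)} = \left(C + \left(-4 + 4 C^{2}\right)\right) \left(C - 668\right) = \left(-4 + C + 4 C^{2}\right) \left(-668 + C\right) = \left(-668 + C\right) \left(-4 + C + 4 C^{2}\right)$)
$G = 2 i \sqrt{21029}$ ($G = \sqrt{\left(2672 - 2671 \left(-2\right)^{2} - -1344 + 4 \left(-2\right)^{3}\right) - 77416} = \sqrt{\left(2672 - 10684 + 1344 + 4 \left(-8\right)\right) - 77416} = \sqrt{\left(2672 - 10684 + 1344 - 32\right) - 77416} = \sqrt{-6700 - 77416} = \sqrt{-84116} = 2 i \sqrt{21029} \approx 290.03 i$)
$- G = - 2 i \sqrt{21029}$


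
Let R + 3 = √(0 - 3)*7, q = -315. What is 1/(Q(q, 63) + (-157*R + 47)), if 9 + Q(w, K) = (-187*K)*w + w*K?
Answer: 3691679/13628497462444 + 1099*I*√3/13628497462444 ≈ 2.7088e-7 + 1.3967e-10*I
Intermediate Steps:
R = -3 + 7*I*√3 (R = -3 + √(0 - 3)*7 = -3 + √(-3)*7 = -3 + (I*√3)*7 = -3 + 7*I*√3 ≈ -3.0 + 12.124*I)
Q(w, K) = -9 - 186*K*w (Q(w, K) = -9 + ((-187*K)*w + w*K) = -9 + (-187*K*w + K*w) = -9 - 186*K*w)
1/(Q(q, 63) + (-157*R + 47)) = 1/((-9 - 186*63*(-315)) + (-157*(-3 + 7*I*√3) + 47)) = 1/((-9 + 3691170) + ((471 - 1099*I*√3) + 47)) = 1/(3691161 + (518 - 1099*I*√3)) = 1/(3691679 - 1099*I*√3)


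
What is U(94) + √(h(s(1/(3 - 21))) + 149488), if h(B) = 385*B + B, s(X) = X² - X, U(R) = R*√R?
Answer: 94*√94 + √48441446/18 ≈ 1298.0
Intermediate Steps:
U(R) = R^(3/2)
h(B) = 386*B
U(94) + √(h(s(1/(3 - 21))) + 149488) = 94^(3/2) + √(386*((-1 + 1/(3 - 21))/(3 - 21)) + 149488) = 94*√94 + √(386*((-1 + 1/(-18))/(-18)) + 149488) = 94*√94 + √(386*(-(-1 - 1/18)/18) + 149488) = 94*√94 + √(386*(-1/18*(-19/18)) + 149488) = 94*√94 + √(386*(19/324) + 149488) = 94*√94 + √(3667/162 + 149488) = 94*√94 + √(24220723/162) = 94*√94 + √48441446/18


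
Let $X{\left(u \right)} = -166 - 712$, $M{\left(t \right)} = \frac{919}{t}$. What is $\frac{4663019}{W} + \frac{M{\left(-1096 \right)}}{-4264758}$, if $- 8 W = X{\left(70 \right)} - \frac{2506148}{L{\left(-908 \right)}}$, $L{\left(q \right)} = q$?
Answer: $- \frac{39581110606155713783}{1996952360307408} \approx -19821.0$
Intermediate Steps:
$X{\left(u \right)} = -878$
$W = - \frac{427231}{1816}$ ($W = - \frac{-878 - \frac{2506148}{-908}}{8} = - \frac{-878 - - \frac{626537}{227}}{8} = - \frac{-878 + \frac{626537}{227}}{8} = \left(- \frac{1}{8}\right) \frac{427231}{227} = - \frac{427231}{1816} \approx -235.26$)
$\frac{4663019}{W} + \frac{M{\left(-1096 \right)}}{-4264758} = \frac{4663019}{- \frac{427231}{1816}} + \frac{919 \frac{1}{-1096}}{-4264758} = 4663019 \left(- \frac{1816}{427231}\right) + 919 \left(- \frac{1}{1096}\right) \left(- \frac{1}{4264758}\right) = - \frac{8468042504}{427231} - - \frac{919}{4674174768} = - \frac{8468042504}{427231} + \frac{919}{4674174768} = - \frac{39581110606155713783}{1996952360307408}$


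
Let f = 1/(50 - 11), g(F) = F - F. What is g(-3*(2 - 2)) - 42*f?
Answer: -14/13 ≈ -1.0769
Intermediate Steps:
g(F) = 0
f = 1/39 ≈ 0.025641
g(-3*(2 - 2)) - 42*f = 0 - 42*1/39 = 0 - 14/13 = -14/13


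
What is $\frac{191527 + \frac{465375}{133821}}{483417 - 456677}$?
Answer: $\frac{4271800007}{596395590} \approx 7.1627$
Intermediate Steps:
$\frac{191527 + \frac{465375}{133821}}{483417 - 456677} = \frac{191527 + 465375 \cdot \frac{1}{133821}}{26740} = \left(191527 + \frac{155125}{44607}\right) \frac{1}{26740} = \frac{8543600014}{44607} \cdot \frac{1}{26740} = \frac{4271800007}{596395590}$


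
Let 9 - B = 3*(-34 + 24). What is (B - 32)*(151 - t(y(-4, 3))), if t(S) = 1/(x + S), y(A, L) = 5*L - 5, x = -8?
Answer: 2107/2 ≈ 1053.5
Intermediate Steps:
y(A, L) = -5 + 5*L
t(S) = 1/(-8 + S)
B = 39 (B = 9 - 3*(-34 + 24) = 9 - 3*(-10) = 9 - 1*(-30) = 9 + 30 = 39)
(B - 32)*(151 - t(y(-4, 3))) = (39 - 32)*(151 - 1/(-8 + (-5 + 5*3))) = 7*(151 - 1/(-8 + (-5 + 15))) = 7*(151 - 1/(-8 + 10)) = 7*(151 - 1/2) = 7*(151 - 1*½) = 7*(151 - ½) = 7*(301/2) = 2107/2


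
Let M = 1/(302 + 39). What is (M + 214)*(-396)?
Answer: -2627100/31 ≈ -84745.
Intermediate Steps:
M = 1/341 ≈ 0.0029326
(M + 214)*(-396) = (1/341 + 214)*(-396) = (72975/341)*(-396) = -2627100/31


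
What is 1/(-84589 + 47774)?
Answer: -1/36815 ≈ -2.7163e-5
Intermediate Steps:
1/(-84589 + 47774) = 1/(-36815) = -1/36815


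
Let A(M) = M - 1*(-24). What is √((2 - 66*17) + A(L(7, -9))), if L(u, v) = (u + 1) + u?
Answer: I*√1081 ≈ 32.879*I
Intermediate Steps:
L(u, v) = 1 + 2*u (L(u, v) = (1 + u) + u = 1 + 2*u)
A(M) = 24 + M (A(M) = M + 24 = 24 + M)
√((2 - 66*17) + A(L(7, -9))) = √((2 - 66*17) + (24 + (1 + 2*7))) = √((2 - 1122) + (24 + (1 + 14))) = √(-1120 + (24 + 15)) = √(-1120 + 39) = √(-1081) = I*√1081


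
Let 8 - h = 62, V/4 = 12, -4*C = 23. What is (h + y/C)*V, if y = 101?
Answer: -79008/23 ≈ -3435.1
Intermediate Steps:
C = -23/4 (C = -¼*23 = -23/4 ≈ -5.7500)
V = 48 (V = 4*12 = 48)
h = -54 (h = 8 - 1*62 = 8 - 62 = -54)
(h + y/C)*V = (-54 + 101/(-23/4))*48 = (-54 + 101*(-4/23))*48 = (-54 - 404/23)*48 = -1646/23*48 = -79008/23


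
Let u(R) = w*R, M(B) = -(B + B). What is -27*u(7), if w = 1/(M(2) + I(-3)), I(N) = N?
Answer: 27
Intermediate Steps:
M(B) = -2*B
w = -1/7 (w = 1/(-2*2 - 3) = 1/(-4 - 3) = 1/(-7) = -1/7 ≈ -0.14286)
u(R) = -R/7
-27*u(7) = -(-27)*7/7 = -27*(-1) = 27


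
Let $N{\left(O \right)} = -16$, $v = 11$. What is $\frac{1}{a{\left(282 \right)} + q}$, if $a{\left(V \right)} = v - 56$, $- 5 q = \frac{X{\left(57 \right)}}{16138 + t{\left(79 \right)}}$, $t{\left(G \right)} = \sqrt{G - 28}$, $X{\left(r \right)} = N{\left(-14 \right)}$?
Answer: $- \frac{292988076085}{13184405327281} + \frac{80 \sqrt{51}}{13184405327281} \approx -0.022222$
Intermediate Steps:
$X{\left(r \right)} = -16$
$t{\left(G \right)} = \sqrt{-28 + G}$
$q = \frac{16}{5 \left(16138 + \sqrt{51}\right)}$ ($q = - \frac{\left(-16\right) \frac{1}{16138 + \sqrt{-28 + 79}}}{5} = - \frac{\left(-16\right) \frac{1}{16138 + \sqrt{51}}}{5} = \frac{16}{5 \left(16138 + \sqrt{51}\right)} \approx 0.0001982$)
$a{\left(V \right)} = -45$ ($a{\left(V \right)} = 11 - 56 = -45$)
$\frac{1}{a{\left(282 \right)} + q} = \frac{1}{-45 + \left(\frac{258208}{1302174965} - \frac{16 \sqrt{51}}{1302174965}\right)} = \frac{1}{- \frac{58597615217}{1302174965} - \frac{16 \sqrt{51}}{1302174965}}$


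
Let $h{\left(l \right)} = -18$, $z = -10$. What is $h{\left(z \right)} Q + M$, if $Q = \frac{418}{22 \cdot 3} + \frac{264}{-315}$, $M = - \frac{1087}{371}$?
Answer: $- \frac{188921}{1855} \approx -101.84$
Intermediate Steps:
$M = - \frac{1087}{371}$ ($M = \left(-1087\right) \frac{1}{371} = - \frac{1087}{371} \approx -2.9299$)
$Q = \frac{577}{105}$ ($Q = \frac{418}{66} + 264 \left(- \frac{1}{315}\right) = 418 \cdot \frac{1}{66} - \frac{88}{105} = \frac{19}{3} - \frac{88}{105} = \frac{577}{105} \approx 5.4952$)
$h{\left(z \right)} Q + M = \left(-18\right) \frac{577}{105} - \frac{1087}{371} = - \frac{3462}{35} - \frac{1087}{371} = - \frac{188921}{1855}$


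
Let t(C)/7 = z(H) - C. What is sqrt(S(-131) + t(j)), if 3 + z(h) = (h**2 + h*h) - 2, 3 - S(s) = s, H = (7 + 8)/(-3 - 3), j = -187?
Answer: sqrt(5982)/2 ≈ 38.672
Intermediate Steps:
H = -5/2 (H = 15/(-6) = 15*(-1/6) = -5/2 ≈ -2.5000)
S(s) = 3 - s
z(h) = -5 + 2*h**2 (z(h) = -3 + ((h**2 + h*h) - 2) = -3 + ((h**2 + h**2) - 2) = -3 + (2*h**2 - 2) = -3 + (-2 + 2*h**2) = -5 + 2*h**2)
t(C) = 105/2 - 7*C (t(C) = 7*((-5 + 2*(-5/2)**2) - C) = 7*((-5 + 2*(25/4)) - C) = 7*((-5 + 25/2) - C) = 7*(15/2 - C) = 105/2 - 7*C)
sqrt(S(-131) + t(j)) = sqrt((3 - 1*(-131)) + (105/2 - 7*(-187))) = sqrt((3 + 131) + (105/2 + 1309)) = sqrt(134 + 2723/2) = sqrt(2991/2) = sqrt(5982)/2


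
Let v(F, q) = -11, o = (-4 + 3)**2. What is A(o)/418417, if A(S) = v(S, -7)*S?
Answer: -11/418417 ≈ -2.6290e-5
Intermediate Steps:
o = 1 (o = (-1)**2 = 1)
A(S) = -11*S
A(o)/418417 = -11*1/418417 = -11/418417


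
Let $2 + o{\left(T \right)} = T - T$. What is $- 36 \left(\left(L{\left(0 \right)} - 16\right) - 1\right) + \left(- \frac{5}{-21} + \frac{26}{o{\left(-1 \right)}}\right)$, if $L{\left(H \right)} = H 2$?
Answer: $\frac{12584}{21} \approx 599.24$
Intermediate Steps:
$L{\left(H \right)} = 2 H$
$o{\left(T \right)} = -2$ ($o{\left(T \right)} = -2 + \left(T - T\right) = -2 + 0 = -2$)
$- 36 \left(\left(L{\left(0 \right)} - 16\right) - 1\right) + \left(- \frac{5}{-21} + \frac{26}{o{\left(-1 \right)}}\right) = - 36 \left(\left(2 \cdot 0 - 16\right) - 1\right) + \left(- \frac{5}{-21} + \frac{26}{-2}\right) = - 36 \left(\left(0 - 16\right) - 1\right) + \left(\left(-5\right) \left(- \frac{1}{21}\right) + 26 \left(- \frac{1}{2}\right)\right) = - 36 \left(-16 - 1\right) + \left(\frac{5}{21} - 13\right) = \left(-36\right) \left(-17\right) - \frac{268}{21} = 612 - \frac{268}{21} = \frac{12584}{21}$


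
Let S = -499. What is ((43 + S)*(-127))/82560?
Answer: 2413/3440 ≈ 0.70145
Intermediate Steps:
((43 + S)*(-127))/82560 = ((43 - 499)*(-127))/82560 = -456*(-127)*(1/82560) = 57912*(1/82560) = 2413/3440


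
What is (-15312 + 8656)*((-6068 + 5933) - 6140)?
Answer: 41766400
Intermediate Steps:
(-15312 + 8656)*((-6068 + 5933) - 6140) = -6656*(-135 - 6140) = -6656*(-6275) = 41766400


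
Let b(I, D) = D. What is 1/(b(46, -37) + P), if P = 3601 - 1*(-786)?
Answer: 1/4350 ≈ 0.00022989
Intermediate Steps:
P = 4387 (P = 3601 + 786 = 4387)
1/(b(46, -37) + P) = 1/(-37 + 4387) = 1/4350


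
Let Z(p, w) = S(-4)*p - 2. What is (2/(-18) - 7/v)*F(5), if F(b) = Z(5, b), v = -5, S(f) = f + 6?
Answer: 464/45 ≈ 10.311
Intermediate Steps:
S(f) = 6 + f
Z(p, w) = -2 + 2*p (Z(p, w) = (6 - 4)*p - 2 = 2*p - 2 = -2 + 2*p)
F(b) = 8 (F(b) = -2 + 2*5 = -2 + 10 = 8)
(2/(-18) - 7/v)*F(5) = (2/(-18) - 7/(-5))*8 = (2*(-1/18) - 7*(-⅕))*8 = (-⅑ + 7/5)*8 = (58/45)*8 = 464/45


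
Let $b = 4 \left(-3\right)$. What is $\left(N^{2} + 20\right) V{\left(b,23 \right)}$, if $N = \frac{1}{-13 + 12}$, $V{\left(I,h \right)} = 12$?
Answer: $252$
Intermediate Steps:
$b = -12$
$N = -1$ ($N = \frac{1}{-1} = -1$)
$\left(N^{2} + 20\right) V{\left(b,23 \right)} = \left(\left(-1\right)^{2} + 20\right) 12 = \left(1 + 20\right) 12 = 21 \cdot 12 = 252$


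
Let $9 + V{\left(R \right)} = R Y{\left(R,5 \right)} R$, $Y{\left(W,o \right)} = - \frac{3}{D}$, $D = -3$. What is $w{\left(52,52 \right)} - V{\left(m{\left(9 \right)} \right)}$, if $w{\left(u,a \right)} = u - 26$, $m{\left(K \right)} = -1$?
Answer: $34$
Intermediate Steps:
$Y{\left(W,o \right)} = 1$ ($Y{\left(W,o \right)} = - \frac{3}{-3} = \left(-3\right) \left(- \frac{1}{3}\right) = 1$)
$w{\left(u,a \right)} = -26 + u$
$V{\left(R \right)} = -9 + R^{2}$ ($V{\left(R \right)} = -9 + R 1 R = -9 + R R = -9 + R^{2}$)
$w{\left(52,52 \right)} - V{\left(m{\left(9 \right)} \right)} = \left(-26 + 52\right) - \left(-9 + \left(-1\right)^{2}\right) = 26 - \left(-9 + 1\right) = 26 - -8 = 26 + 8 = 34$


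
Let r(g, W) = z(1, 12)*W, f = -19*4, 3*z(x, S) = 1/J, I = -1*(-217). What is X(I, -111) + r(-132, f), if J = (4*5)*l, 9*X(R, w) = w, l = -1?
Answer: -166/15 ≈ -11.067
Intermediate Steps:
I = 217
X(R, w) = w/9
J = -20 (J = (4*5)*(-1) = 20*(-1) = -20)
z(x, S) = -1/60 (z(x, S) = (⅓)/(-20) = (⅓)*(-1/20) = -1/60)
f = -76
r(g, W) = -W/60
X(I, -111) + r(-132, f) = (⅑)*(-111) - 1/60*(-76) = -37/3 + 19/15 = -166/15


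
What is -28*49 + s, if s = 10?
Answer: -1362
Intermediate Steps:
-28*49 + s = -28*49 + 10 = -1372 + 10 = -1362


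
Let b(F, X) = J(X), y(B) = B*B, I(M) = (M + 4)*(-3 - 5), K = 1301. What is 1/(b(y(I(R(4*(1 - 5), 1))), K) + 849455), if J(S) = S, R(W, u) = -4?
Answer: 1/850756 ≈ 1.1754e-6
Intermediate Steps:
I(M) = -32 - 8*M (I(M) = (4 + M)*(-8) = -32 - 8*M)
y(B) = B**2
b(F, X) = X
1/(b(y(I(R(4*(1 - 5), 1))), K) + 849455) = 1/(1301 + 849455) = 1/850756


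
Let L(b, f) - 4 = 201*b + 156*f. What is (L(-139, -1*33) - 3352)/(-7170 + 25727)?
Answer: -5205/2651 ≈ -1.9634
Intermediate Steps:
L(b, f) = 4 + 156*f + 201*b (L(b, f) = 4 + (201*b + 156*f) = 4 + (156*f + 201*b) = 4 + 156*f + 201*b)
(L(-139, -1*33) - 3352)/(-7170 + 25727) = ((4 + 156*(-1*33) + 201*(-139)) - 3352)/(-7170 + 25727) = ((4 + 156*(-33) - 27939) - 3352)/18557 = ((4 - 5148 - 27939) - 3352)*(1/18557) = (-33083 - 3352)*(1/18557) = -36435*1/18557 = -5205/2651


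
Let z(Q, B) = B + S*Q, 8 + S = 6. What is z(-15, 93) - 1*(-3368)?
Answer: 3491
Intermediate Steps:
S = -2 (S = -8 + 6 = -2)
z(Q, B) = B - 2*Q
z(-15, 93) - 1*(-3368) = (93 - 2*(-15)) - 1*(-3368) = (93 + 30) + 3368 = 123 + 3368 = 3491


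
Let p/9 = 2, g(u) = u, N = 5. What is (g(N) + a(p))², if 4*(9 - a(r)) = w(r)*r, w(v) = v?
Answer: 4489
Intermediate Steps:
p = 18 (p = 9*2 = 18)
a(r) = 9 - r²/4 (a(r) = 9 - r*r/4 = 9 - r²/4)
(g(N) + a(p))² = (5 + (9 - ¼*18²))² = (5 + (9 - ¼*324))² = (5 + (9 - 81))² = (5 - 72)² = (-67)² = 4489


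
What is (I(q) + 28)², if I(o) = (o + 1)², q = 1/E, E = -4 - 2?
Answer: 1067089/1296 ≈ 823.37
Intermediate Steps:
E = -6
q = -⅙ (q = 1/(-6) = -⅙ ≈ -0.16667)
I(o) = (1 + o)²
(I(q) + 28)² = ((1 - ⅙)² + 28)² = ((⅚)² + 28)² = (25/36 + 28)² = (1033/36)² = 1067089/1296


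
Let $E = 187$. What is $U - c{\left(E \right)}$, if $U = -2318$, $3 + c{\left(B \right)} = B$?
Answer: $-2502$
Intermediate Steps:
$c{\left(B \right)} = -3 + B$
$U - c{\left(E \right)} = -2318 - \left(-3 + 187\right) = -2318 - 184 = -2502$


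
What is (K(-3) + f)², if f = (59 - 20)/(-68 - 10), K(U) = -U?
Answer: 25/4 ≈ 6.2500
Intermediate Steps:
f = -½ (f = 39/(-78) = 39*(-1/78) = -½ ≈ -0.50000)
(K(-3) + f)² = (-1*(-3) - ½)² = (3 - ½)² = (5/2)² = 25/4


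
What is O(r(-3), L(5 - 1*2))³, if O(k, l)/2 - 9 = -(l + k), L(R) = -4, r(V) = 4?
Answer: 5832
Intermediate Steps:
O(k, l) = 18 - 2*k - 2*l (O(k, l) = 18 + 2*(-(l + k)) = 18 + 2*(-(k + l)) = 18 + 2*(-k - l) = 18 + (-2*k - 2*l) = 18 - 2*k - 2*l)
O(r(-3), L(5 - 1*2))³ = (18 - 2*4 - 2*(-4))³ = (18 - 8 + 8)³ = 18³ = 5832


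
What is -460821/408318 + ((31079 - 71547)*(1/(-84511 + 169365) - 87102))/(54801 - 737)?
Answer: 5088525487216319983/78049078145192 ≈ 65197.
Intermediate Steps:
-460821/408318 + ((31079 - 71547)*(1/(-84511 + 169365) - 87102))/(54801 - 737) = -460821*1/408318 - 40468*(1/84854 - 87102)/54064 = -153607/136106 - 40468*(1/84854 - 87102)*(1/54064) = -153607/136106 - 40468*(-7390953107/84854)*(1/54064) = -153607/136106 + (149548545167038/42427)*(1/54064) = -153607/136106 + 74774272583519/1146886664 = 5088525487216319983/78049078145192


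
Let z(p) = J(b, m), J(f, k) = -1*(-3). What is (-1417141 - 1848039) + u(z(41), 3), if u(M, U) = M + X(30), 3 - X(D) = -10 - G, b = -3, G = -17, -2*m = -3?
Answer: -3265181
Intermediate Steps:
m = 3/2 (m = -1/2*(-3) = 3/2 ≈ 1.5000)
X(D) = -4 (X(D) = 3 - (-10 - 1*(-17)) = 3 - (-10 + 17) = 3 - 1*7 = 3 - 7 = -4)
J(f, k) = 3
z(p) = 3
u(M, U) = -4 + M (u(M, U) = M - 4 = -4 + M)
(-1417141 - 1848039) + u(z(41), 3) = (-1417141 - 1848039) + (-4 + 3) = -3265180 - 1 = -3265181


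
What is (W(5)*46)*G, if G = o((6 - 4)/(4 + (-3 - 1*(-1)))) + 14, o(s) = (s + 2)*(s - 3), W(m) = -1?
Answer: -368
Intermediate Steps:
o(s) = (-3 + s)*(2 + s) (o(s) = (2 + s)*(-3 + s) = (-3 + s)*(2 + s))
G = 8 (G = (-6 + ((6 - 4)/(4 + (-3 - 1*(-1))))**2 - (6 - 4)/(4 + (-3 - 1*(-1)))) + 14 = (-6 + (2/(4 + (-3 + 1)))**2 - 2/(4 + (-3 + 1))) + 14 = (-6 + (2/(4 - 2))**2 - 2/(4 - 2)) + 14 = (-6 + (2/2)**2 - 2/2) + 14 = (-6 + (2*(1/2))**2 - 2/2) + 14 = (-6 + 1**2 - 1*1) + 14 = (-6 + 1 - 1) + 14 = -6 + 14 = 8)
(W(5)*46)*G = -1*46*8 = -46*8 = -368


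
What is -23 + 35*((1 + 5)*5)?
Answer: 1027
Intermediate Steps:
-23 + 35*((1 + 5)*5) = -23 + 35*(6*5) = -23 + 35*30 = -23 + 1050 = 1027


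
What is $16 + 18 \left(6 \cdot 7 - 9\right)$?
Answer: $610$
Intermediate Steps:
$16 + 18 \left(6 \cdot 7 - 9\right) = 16 + 18 \left(42 - 9\right) = 16 + 18 \cdot 33 = 16 + 594 = 610$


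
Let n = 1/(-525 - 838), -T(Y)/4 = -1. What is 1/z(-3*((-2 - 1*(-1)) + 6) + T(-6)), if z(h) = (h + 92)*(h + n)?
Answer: -1363/1214514 ≈ -0.0011223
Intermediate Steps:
T(Y) = 4 (T(Y) = -4*(-1) = 4)
n = -1/1363 (n = 1/(-1363) = -1/1363 ≈ -0.00073368)
z(h) = (92 + h)*(-1/1363 + h) (z(h) = (h + 92)*(h - 1/1363) = (92 + h)*(-1/1363 + h))
1/z(-3*((-2 - 1*(-1)) + 6) + T(-6)) = 1/(-92/1363 + (-3*((-2 - 1*(-1)) + 6) + 4)**2 + 125395*(-3*((-2 - 1*(-1)) + 6) + 4)/1363) = 1/(-92/1363 + (-3*((-2 + 1) + 6) + 4)**2 + 125395*(-3*((-2 + 1) + 6) + 4)/1363) = 1/(-92/1363 + (-3*(-1 + 6) + 4)**2 + 125395*(-3*(-1 + 6) + 4)/1363) = 1/(-92/1363 + (-3*5 + 4)**2 + 125395*(-3*5 + 4)/1363) = 1/(-92/1363 + (-15 + 4)**2 + 125395*(-15 + 4)/1363) = 1/(-92/1363 + (-11)**2 + (125395/1363)*(-11)) = 1/(-92/1363 + 121 - 1379345/1363) = 1/(-1214514/1363) = -1363/1214514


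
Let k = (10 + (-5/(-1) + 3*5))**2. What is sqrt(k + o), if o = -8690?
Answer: I*sqrt(7790) ≈ 88.261*I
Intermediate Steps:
k = 900 (k = (10 + (-5*(-1) + 15))**2 = (10 + (5 + 15))**2 = (10 + 20)**2 = 30**2 = 900)
sqrt(k + o) = sqrt(900 - 8690) = sqrt(-7790) = I*sqrt(7790)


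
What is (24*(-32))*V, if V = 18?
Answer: -13824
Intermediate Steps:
(24*(-32))*V = (24*(-32))*18 = -768*18 = -13824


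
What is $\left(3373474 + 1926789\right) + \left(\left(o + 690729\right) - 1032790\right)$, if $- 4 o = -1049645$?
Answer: $\frac{20882453}{4} \approx 5.2206 \cdot 10^{6}$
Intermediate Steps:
$o = \frac{1049645}{4}$ ($o = \left(- \frac{1}{4}\right) \left(-1049645\right) = \frac{1049645}{4} \approx 2.6241 \cdot 10^{5}$)
$\left(3373474 + 1926789\right) + \left(\left(o + 690729\right) - 1032790\right) = \left(3373474 + 1926789\right) + \left(\left(\frac{1049645}{4} + 690729\right) - 1032790\right) = 5300263 + \left(\frac{3812561}{4} - 1032790\right) = 5300263 - \frac{318599}{4} = \frac{20882453}{4}$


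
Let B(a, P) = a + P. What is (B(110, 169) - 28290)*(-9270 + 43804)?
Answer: -967331874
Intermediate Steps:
B(a, P) = P + a
(B(110, 169) - 28290)*(-9270 + 43804) = ((169 + 110) - 28290)*(-9270 + 43804) = (279 - 28290)*34534 = -28011*34534 = -967331874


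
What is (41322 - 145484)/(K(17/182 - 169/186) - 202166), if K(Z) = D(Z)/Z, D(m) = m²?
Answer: 881523006/1710937757 ≈ 0.51523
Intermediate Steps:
K(Z) = Z (K(Z) = Z²/Z = Z)
(41322 - 145484)/(K(17/182 - 169/186) - 202166) = (41322 - 145484)/((17/182 - 169/186) - 202166) = -104162/((17*(1/182) - 169*1/186) - 202166) = -104162/((17/182 - 169/186) - 202166) = -104162/(-6899/8463 - 202166) = -104162/(-1710937757/8463) = -104162*(-8463/1710937757) = 881523006/1710937757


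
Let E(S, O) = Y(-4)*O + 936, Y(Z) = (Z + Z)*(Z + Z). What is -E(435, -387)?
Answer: 23832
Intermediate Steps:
Y(Z) = 4*Z² (Y(Z) = (2*Z)*(2*Z) = 4*Z²)
E(S, O) = 936 + 64*O (E(S, O) = (4*(-4)²)*O + 936 = (4*16)*O + 936 = 64*O + 936 = 936 + 64*O)
-E(435, -387) = -(936 + 64*(-387)) = -(936 - 24768) = -1*(-23832) = 23832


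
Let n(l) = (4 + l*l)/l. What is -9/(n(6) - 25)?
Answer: 27/55 ≈ 0.49091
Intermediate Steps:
n(l) = (4 + l²)/l
-9/(n(6) - 25) = -9/((6 + 4/6) - 25) = -9/((6 + 4*(⅙)) - 25) = -9/((6 + ⅔) - 25) = -9/(20/3 - 25) = -9/(-55/3) = -3/55*(-9) = 27/55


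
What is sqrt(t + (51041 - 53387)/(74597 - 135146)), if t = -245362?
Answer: 4*I*sqrt(6246815686557)/20183 ≈ 495.34*I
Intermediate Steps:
sqrt(t + (51041 - 53387)/(74597 - 135146)) = sqrt(-245362 + (51041 - 53387)/(74597 - 135146)) = sqrt(-245362 - 2346/(-60549)) = sqrt(-245362 - 2346*(-1/60549)) = sqrt(-245362 + 782/20183) = sqrt(-4952140464/20183) = 4*I*sqrt(6246815686557)/20183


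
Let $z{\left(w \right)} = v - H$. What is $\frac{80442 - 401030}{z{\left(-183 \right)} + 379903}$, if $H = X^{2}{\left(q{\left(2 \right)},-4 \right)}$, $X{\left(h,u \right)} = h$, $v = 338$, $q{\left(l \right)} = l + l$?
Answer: $- \frac{320588}{380225} \approx -0.84315$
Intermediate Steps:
$q{\left(l \right)} = 2 l$
$H = 16$ ($H = \left(2 \cdot 2\right)^{2} = 4^{2} = 16$)
$z{\left(w \right)} = 322$ ($z{\left(w \right)} = 338 - 16 = 322$)
$\frac{80442 - 401030}{z{\left(-183 \right)} + 379903} = \frac{80442 - 401030}{322 + 379903} = - \frac{320588}{380225}$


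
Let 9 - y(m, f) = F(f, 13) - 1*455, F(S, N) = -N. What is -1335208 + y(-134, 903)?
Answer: -1334731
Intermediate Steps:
y(m, f) = 477 (y(m, f) = 9 - (-1*13 - 1*455) = 9 - (-13 - 455) = 9 - 1*(-468) = 9 + 468 = 477)
-1335208 + y(-134, 903) = -1335208 + 477 = -1334731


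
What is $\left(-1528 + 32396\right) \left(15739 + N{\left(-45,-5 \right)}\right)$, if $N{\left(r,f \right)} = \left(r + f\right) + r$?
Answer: $482898992$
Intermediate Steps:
$N{\left(r,f \right)} = f + 2 r$ ($N{\left(r,f \right)} = \left(f + r\right) + r = f + 2 r$)
$\left(-1528 + 32396\right) \left(15739 + N{\left(-45,-5 \right)}\right) = \left(-1528 + 32396\right) \left(15739 + \left(-5 + 2 \left(-45\right)\right)\right) = 30868 \left(15739 - 95\right) = 30868 \cdot 15644 = 482898992$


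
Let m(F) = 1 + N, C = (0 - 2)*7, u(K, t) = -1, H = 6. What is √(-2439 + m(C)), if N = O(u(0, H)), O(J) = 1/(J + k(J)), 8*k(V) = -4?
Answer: 2*I*√5487/3 ≈ 49.383*I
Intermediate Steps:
k(V) = -½ (k(V) = (⅛)*(-4) = -½)
O(J) = 1/(-½ + J) (O(J) = 1/(J - ½) = 1/(-½ + J))
N = -⅔ (N = 2/(-1 + 2*(-1)) = 2/(-1 - 2) = 2/(-3) = 2*(-⅓) = -⅔ ≈ -0.66667)
C = -14 (C = -2*7 = -14)
m(F) = ⅓ (m(F) = 1 - ⅔ = ⅓)
√(-2439 + m(C)) = √(-2439 + ⅓) = √(-7316/3) = 2*I*√5487/3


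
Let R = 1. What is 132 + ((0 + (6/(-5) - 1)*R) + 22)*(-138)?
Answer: -13002/5 ≈ -2600.4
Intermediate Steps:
132 + ((0 + (6/(-5) - 1)*R) + 22)*(-138) = 132 + ((0 + (6/(-5) - 1)*1) + 22)*(-138) = 132 + ((0 + (6*(-⅕) - 1)*1) + 22)*(-138) = 132 + ((0 + (-6/5 - 1)*1) + 22)*(-138) = 132 + ((0 - 11/5*1) + 22)*(-138) = 132 + ((0 - 11/5) + 22)*(-138) = 132 + (-11/5 + 22)*(-138) = 132 + (99/5)*(-138) = 132 - 13662/5 = -13002/5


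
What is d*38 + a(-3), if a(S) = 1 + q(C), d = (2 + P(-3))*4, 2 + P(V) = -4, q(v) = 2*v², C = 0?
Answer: -607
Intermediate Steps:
P(V) = -6 (P(V) = -2 - 4 = -6)
d = -16 (d = (2 - 6)*4 = -4*4 = -16)
a(S) = 1 (a(S) = 1 + 2*0² = 1 + 2*0 = 1 + 0 = 1)
d*38 + a(-3) = -16*38 + 1 = -608 + 1 = -607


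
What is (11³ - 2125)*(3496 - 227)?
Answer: -2595586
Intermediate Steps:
(11³ - 2125)*(3496 - 227) = (1331 - 2125)*3269 = -794*3269 = -2595586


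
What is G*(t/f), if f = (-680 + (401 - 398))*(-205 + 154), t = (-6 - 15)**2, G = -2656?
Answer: -390432/11509 ≈ -33.924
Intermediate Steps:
t = 441 (t = (-21)**2 = 441)
f = 34527 (f = (-680 + 3)*(-51) = -677*(-51) = 34527)
G*(t/f) = -1171296/34527 = -2656*147/11509 = -390432/11509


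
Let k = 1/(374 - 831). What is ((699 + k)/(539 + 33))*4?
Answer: 319442/65351 ≈ 4.8881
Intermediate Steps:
k = -1/457 (k = 1/(-457) = -1/457 ≈ -0.0021882)
((699 + k)/(539 + 33))*4 = ((699 - 1/457)/(539 + 33))*4 = ((319442/457)/572)*4 = ((319442/457)*(1/572))*4 = (159721/130702)*4 = 319442/65351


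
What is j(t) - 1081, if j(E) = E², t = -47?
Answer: 1128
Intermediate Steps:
j(t) - 1081 = (-47)² - 1081 = 2209 - 1081 = 1128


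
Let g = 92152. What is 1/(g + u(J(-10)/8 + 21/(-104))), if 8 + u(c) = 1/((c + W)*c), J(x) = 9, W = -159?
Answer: 24660/2272270871 ≈ 1.0853e-5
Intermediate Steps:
u(c) = -8 + 1/(c*(-159 + c)) (u(c) = -8 + 1/((c - 159)*c) = -8 + 1/((-159 + c)*c) = -8 + 1/(c*(-159 + c)))
1/(g + u(J(-10)/8 + 21/(-104))) = 1/(92152 + (1 - 8*(9/8 + 21/(-104))² + 1272*(9/8 + 21/(-104)))/((9/8 + 21/(-104))*(-159 + (9/8 + 21/(-104))))) = 1/(92152 + (1 - 8*(9*(⅛) + 21*(-1/104))² + 1272*(9*(⅛) + 21*(-1/104)))/((9*(⅛) + 21*(-1/104))*(-159 + (9*(⅛) + 21*(-1/104))))) = 1/(92152 + (1 - 8*(9/8 - 21/104)² + 1272*(9/8 - 21/104))/((9/8 - 21/104)*(-159 + (9/8 - 21/104)))) = 1/(92152 + (1 - 8*(12/13)² + 1272*(12/13))/((12/13)*(-159 + 12/13))) = 1/(92152 + 13*(1 - 8*144/169 + 15264/13)/(12*(-2055/13))) = 1/(92152 + (13/12)*(-13/2055)*(1 - 1152/169 + 15264/13)) = 1/(92152 + (13/12)*(-13/2055)*(197449/169)) = 1/(92152 - 197449/24660) = 1/(2272270871/24660) = 24660/2272270871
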